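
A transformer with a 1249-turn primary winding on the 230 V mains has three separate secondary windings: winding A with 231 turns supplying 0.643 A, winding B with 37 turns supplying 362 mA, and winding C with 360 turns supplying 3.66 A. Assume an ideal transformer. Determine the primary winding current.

I_p ≈ 1.18 A

V_A = 230 × 231/1249 = 42.538 V; V_B = 230 × 37/1249 = 6.8135 V; V_C = 230 × 360/1249 = 66.293 V.
P_out = V_A I_A + V_B I_B + V_C I_C = 42.538×0.643 + 6.8135×0.362 + 66.293×3.66 = 27.352 + 2.4665 + 242.63 = 272.45 W.
Ideal ⇒ P_in = P_out, so I_p = P_out/V_p = 272.45/230 = 1.18 A.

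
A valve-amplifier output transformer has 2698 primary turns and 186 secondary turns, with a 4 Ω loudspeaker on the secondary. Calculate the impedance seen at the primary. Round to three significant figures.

Z_p = (N_p/N_s)² × Z_s = (2698/186)² × 4 = 842 Ω.

Z_p ≈ 842 Ω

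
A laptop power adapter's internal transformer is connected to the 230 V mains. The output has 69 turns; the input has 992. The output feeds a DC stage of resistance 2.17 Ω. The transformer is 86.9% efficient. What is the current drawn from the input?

V_out = 230 × 69/992 = 15.998 V.
I_out = V_out/R = 15.998/2.17 = 7.3723 A.
P_out = V_out I_out = 15.998 × 7.3723 = 117.94 W.
P_in = P_out/η = 117.94/0.869 = 135.72 W.
I_in = P_in/V_in = 135.72/230 = 0.590 A.

I_in ≈ 0.590 A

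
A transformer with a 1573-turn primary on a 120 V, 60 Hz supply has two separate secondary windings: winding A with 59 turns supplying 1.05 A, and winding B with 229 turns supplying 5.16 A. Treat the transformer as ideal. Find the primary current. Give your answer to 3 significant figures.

V_A = 120 × 59/1573 = 4.5010 V; V_B = 120 × 229/1573 = 17.470 V.
P_out = V_A I_A + V_B I_B = 4.5010×1.05 + 17.470×5.16 = 4.7260 + 90.144 = 94.870 W.
Ideal ⇒ P_in = P_out, so I_p = P_out/V_p = 94.870/120 = 0.791 A.

I_p ≈ 0.791 A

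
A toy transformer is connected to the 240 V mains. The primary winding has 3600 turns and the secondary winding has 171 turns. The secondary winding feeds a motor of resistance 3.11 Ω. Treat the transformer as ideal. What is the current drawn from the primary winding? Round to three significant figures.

I_p ≈ 0.174 A

V_s = V_p × N_s/N_p = 240 × 171/3600 = 11.400 V.
I_s = V_s/R = 11.400/3.11 = 3.6656 A.
For an ideal transformer I_p N_p = I_s N_s, so I_p = 3.6656 × 171/3600 = 0.174 A.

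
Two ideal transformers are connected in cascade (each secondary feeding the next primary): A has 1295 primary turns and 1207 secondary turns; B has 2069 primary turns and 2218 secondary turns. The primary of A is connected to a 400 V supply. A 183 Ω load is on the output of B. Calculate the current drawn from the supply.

I_supply ≈ 2.18 A

Secondary of A: V = 400.00 × 1207/1295 = 372.82 V.
Secondary of B: V = 372.82 × 2218/2069 = 399.67 V.
I_load = 399.67/183 = 2.1840 A, so P_out = 399.67 × 2.1840 = 872.86 W.
All ideal ⇒ P_in = P_out, so I_supply = 872.86/400 = 2.18 A.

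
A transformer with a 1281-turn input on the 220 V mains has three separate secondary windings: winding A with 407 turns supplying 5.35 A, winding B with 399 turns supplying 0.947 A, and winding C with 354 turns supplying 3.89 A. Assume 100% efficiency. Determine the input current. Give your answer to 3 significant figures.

V_A = 220 × 407/1281 = 69.899 V; V_B = 220 × 399/1281 = 68.525 V; V_C = 220 × 354/1281 = 60.796 V.
P_out = V_A I_A + V_B I_B + V_C I_C = 69.899×5.35 + 68.525×0.947 + 60.796×3.89 = 373.96 + 64.893 + 236.50 = 675.35 W.
Ideal ⇒ P_in = P_out, so I_in = P_out/V_in = 675.35/220 = 3.07 A.

I_in ≈ 3.07 A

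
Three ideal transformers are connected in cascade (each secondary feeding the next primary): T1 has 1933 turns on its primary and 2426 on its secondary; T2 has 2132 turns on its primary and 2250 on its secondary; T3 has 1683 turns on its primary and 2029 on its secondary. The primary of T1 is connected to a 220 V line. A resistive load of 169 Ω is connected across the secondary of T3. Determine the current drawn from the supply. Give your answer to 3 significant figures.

Secondary of T1: V = 220.00 × 2426/1933 = 276.11 V.
Secondary of T2: V = 276.11 × 2250/2132 = 291.39 V.
Secondary of T3: V = 291.39 × 2029/1683 = 351.30 V.
I_load = 351.30/169 = 2.0787 A, so P_out = 351.30 × 2.0787 = 730.24 W.
All ideal ⇒ P_in = P_out, so I_supply = 730.24/220 = 3.32 A.

I_supply ≈ 3.32 A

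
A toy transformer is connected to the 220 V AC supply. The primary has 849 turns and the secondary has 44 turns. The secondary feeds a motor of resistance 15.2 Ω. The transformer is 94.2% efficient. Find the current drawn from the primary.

I_p ≈ 0.0413 A

V_s = 220 × 44/849 = 11.402 V.
I_s = V_s/R = 11.402/15.2 = 0.75011 A.
P_out = V_s I_s = 11.402 × 0.75011 = 8.5525 W.
P_in = P_out/η = 8.5525/0.942 = 9.0791 W.
I_p = P_in/V_p = 9.0791/220 = 0.0413 A.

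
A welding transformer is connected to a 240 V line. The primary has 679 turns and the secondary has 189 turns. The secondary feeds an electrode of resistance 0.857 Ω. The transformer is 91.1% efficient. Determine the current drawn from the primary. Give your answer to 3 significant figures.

I_p ≈ 23.8 A

V_s = 240 × 189/679 = 66.804 V.
I_s = V_s/R = 66.804/0.857 = 77.951 A.
P_out = V_s I_s = 66.804 × 77.951 = 5207.5 W.
P_in = P_out/η = 5207.5/0.911 = 5716.2 W.
I_p = P_in/V_p = 5716.2/240 = 23.8 A.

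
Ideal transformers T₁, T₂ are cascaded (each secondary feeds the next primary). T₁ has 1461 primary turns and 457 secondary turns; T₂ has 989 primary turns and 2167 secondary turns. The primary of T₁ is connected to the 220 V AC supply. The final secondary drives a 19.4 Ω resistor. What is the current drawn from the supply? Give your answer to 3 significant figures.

I_supply ≈ 5.33 A

Secondary of T₁: V = 220.00 × 457/1461 = 68.816 V.
Secondary of T₂: V = 68.816 × 2167/989 = 150.78 V.
I_load = 150.78/19.4 = 7.7723 A, so P_out = 150.78 × 7.7723 = 1171.9 W.
All ideal ⇒ P_in = P_out, so I_supply = 1171.9/220 = 5.33 A.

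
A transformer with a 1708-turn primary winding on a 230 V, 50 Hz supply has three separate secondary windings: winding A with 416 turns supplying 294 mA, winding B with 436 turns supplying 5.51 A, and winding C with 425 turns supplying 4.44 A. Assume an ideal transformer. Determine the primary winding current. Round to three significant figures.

I_p ≈ 2.58 A

V_A = 230 × 416/1708 = 56.019 V; V_B = 230 × 436/1708 = 58.712 V; V_C = 230 × 425/1708 = 57.231 V.
P_out = V_A I_A + V_B I_B + V_C I_C = 56.019×0.294 + 58.712×5.51 + 57.231×4.44 = 16.470 + 323.50 + 254.10 = 594.08 W.
Ideal ⇒ P_in = P_out, so I_p = P_out/V_p = 594.08/230 = 2.58 A.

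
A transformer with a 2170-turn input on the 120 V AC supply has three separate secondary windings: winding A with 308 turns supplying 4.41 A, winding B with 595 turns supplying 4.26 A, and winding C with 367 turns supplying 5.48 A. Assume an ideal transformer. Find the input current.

I_in ≈ 2.72 A

V_A = 120 × 308/2170 = 17.032 V; V_B = 120 × 595/2170 = 32.903 V; V_C = 120 × 367/2170 = 20.295 V.
P_out = V_A I_A + V_B I_B + V_C I_C = 17.032×4.41 + 32.903×4.26 + 20.295×5.48 = 75.112 + 140.17 + 111.22 = 326.50 W.
Ideal ⇒ P_in = P_out, so I_in = P_out/V_in = 326.50/120 = 2.72 A.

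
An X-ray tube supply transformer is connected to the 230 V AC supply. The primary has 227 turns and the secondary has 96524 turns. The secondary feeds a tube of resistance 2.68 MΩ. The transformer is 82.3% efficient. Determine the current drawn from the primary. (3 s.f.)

I_p ≈ 18.9 A

V_s = 230 × 96524/227 = 97800 V.
I_s = V_s/R = 97800/(2.68×10^6) = 0.036492 A.
P_out = V_s I_s = 97800 × 0.036492 = 3568.9 W.
P_in = P_out/η = 3568.9/0.823 = 4336.5 W.
I_p = P_in/V_p = 4336.5/230 = 18.9 A.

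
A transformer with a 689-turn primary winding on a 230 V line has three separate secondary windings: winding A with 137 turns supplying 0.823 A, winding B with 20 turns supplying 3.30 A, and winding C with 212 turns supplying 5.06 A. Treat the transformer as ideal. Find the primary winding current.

I_p ≈ 1.82 A

V_A = 230 × 137/689 = 45.733 V; V_B = 230 × 20/689 = 6.6763 V; V_C = 230 × 212/689 = 70.769 V.
P_out = V_A I_A + V_B I_B + V_C I_C = 45.733×0.823 + 6.6763×3.30 + 70.769×5.06 = 37.638 + 22.032 + 358.09 = 417.76 W.
Ideal ⇒ P_in = P_out, so I_p = P_out/V_p = 417.76/230 = 1.82 A.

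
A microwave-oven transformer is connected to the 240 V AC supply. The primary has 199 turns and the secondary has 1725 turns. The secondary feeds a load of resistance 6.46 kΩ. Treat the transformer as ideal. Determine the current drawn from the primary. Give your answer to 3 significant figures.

V_s = V_p × N_s/N_p = 240 × 1725/199 = 2080.4 V.
I_s = V_s/R = 2080.4/6460 = 0.32204 A.
For an ideal transformer I_p N_p = I_s N_s, so I_p = 0.32204 × 1725/199 = 2.79 A.

I_p ≈ 2.79 A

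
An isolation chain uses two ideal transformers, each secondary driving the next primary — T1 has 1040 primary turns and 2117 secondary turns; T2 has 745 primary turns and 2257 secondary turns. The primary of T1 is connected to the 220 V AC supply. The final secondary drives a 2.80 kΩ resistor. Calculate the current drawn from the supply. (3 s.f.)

After T1: V = 220.00 × 2117/1040 = 447.83 V.
After T2: V = 447.83 × 2257/745 = 1356.7 V.
I_load = 1356.7/2800 = 0.48454 A, so P_out = 1356.7 × 0.48454 = 657.37 W.
All ideal ⇒ P_in = P_out, so I_supply = 657.37/220 = 2.99 A.

I_supply ≈ 2.99 A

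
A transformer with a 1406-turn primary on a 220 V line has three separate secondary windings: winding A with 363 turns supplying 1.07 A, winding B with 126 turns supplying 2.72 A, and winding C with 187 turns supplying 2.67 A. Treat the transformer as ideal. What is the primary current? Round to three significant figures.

V_A = 220 × 363/1406 = 56.799 V; V_B = 220 × 126/1406 = 19.716 V; V_C = 220 × 187/1406 = 29.260 V.
P_out = V_A I_A + V_B I_B + V_C I_C = 56.799×1.07 + 19.716×2.72 + 29.260×2.67 = 60.775 + 53.626 + 78.125 = 192.53 W.
Ideal ⇒ P_in = P_out, so I_p = P_out/V_p = 192.53/220 = 0.875 A.

I_p ≈ 0.875 A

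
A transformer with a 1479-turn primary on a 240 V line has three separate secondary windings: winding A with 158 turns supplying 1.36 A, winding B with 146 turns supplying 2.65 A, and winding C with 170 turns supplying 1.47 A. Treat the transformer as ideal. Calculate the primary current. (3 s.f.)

I_p ≈ 0.576 A

V_A = 240 × 158/1479 = 25.639 V; V_B = 240 × 146/1479 = 23.692 V; V_C = 240 × 170/1479 = 27.586 V.
P_out = V_A I_A + V_B I_B + V_C I_C = 25.639×1.36 + 23.692×2.65 + 27.586×1.47 = 34.869 + 62.783 + 40.552 = 138.20 W.
Ideal ⇒ P_in = P_out, so I_p = P_out/V_p = 138.20/240 = 0.576 A.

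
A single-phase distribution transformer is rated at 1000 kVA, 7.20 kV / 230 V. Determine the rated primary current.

I_p ≈ 139 A

I_p = S/V_p = 1000000/7200 = 139 A.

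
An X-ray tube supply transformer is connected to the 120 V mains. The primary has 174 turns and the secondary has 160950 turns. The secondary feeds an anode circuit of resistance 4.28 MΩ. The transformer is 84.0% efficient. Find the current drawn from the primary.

I_p ≈ 28.6 A

V_s = 120 × 160950/174 = 111000 V.
I_s = V_s/R = 111000/(4.28×10^6) = 0.025935 A.
P_out = V_s I_s = 111000 × 0.025935 = 2878.7 W.
P_in = P_out/η = 2878.7/0.840 = 3427.1 W.
I_p = P_in/V_p = 3427.1/120 = 28.6 A.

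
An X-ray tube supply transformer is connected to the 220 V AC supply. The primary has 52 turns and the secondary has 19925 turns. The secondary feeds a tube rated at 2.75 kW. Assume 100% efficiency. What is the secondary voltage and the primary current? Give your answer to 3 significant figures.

V_s = V_p × N_s/N_p = 220 × 19925/52 = 84298 V.
I_s = P/V_s = 2750/84298 = 0.032622 A.
I_p = I_s × N_s/N_p = 0.032622 × 19925/52 = 12.5 A.

V_s ≈ 84300 V, I_p ≈ 12.5 A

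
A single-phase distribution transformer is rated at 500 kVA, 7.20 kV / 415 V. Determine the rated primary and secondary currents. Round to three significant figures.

I_p ≈ 69.4 A, I_s ≈ 1200 A

I_p = S/V_p = 500000/7200 = 69.4 A.
I_s = S/V_s = 500000/415 = 1200 A.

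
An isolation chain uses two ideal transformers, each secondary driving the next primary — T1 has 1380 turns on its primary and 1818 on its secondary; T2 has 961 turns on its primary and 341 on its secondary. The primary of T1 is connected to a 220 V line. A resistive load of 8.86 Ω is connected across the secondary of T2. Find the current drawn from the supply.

Secondary of T1: V = 220.00 × 1818/1380 = 289.83 V.
Secondary of T2: V = 289.83 × 341/961 = 102.84 V.
I_load = 102.84/8.86 = 11.607 A, so P_out = 102.84 × 11.607 = 1193.7 W.
All ideal ⇒ P_in = P_out, so I_supply = 1193.7/220 = 5.43 A.

I_supply ≈ 5.43 A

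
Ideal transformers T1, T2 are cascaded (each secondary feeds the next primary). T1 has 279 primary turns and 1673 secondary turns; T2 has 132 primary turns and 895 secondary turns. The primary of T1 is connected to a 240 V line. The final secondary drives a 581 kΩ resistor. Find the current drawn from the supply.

After T1: V = 240.00 × 1673/279 = 1439.1 V.
After T2: V = 1439.1 × 895/132 = 9757.8 V.
I_load = 9757.8/581000 = 0.016795 A, so P_out = 9757.8 × 0.016795 = 163.88 W.
All ideal ⇒ P_in = P_out, so I_supply = 163.88/240 = 0.683 A.

I_supply ≈ 0.683 A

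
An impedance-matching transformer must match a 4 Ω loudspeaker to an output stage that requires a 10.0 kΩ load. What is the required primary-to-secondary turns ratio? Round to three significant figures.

Z_p/Z_s = (N_p/N_s)², so N_p/N_s = √(10000/4) = √2500 = 50.0.

N_p/N_s ≈ 50.0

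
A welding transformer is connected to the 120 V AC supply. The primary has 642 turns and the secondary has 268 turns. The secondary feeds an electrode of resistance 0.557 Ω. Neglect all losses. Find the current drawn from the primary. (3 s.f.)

V_s = V_p × N_s/N_p = 120 × 268/642 = 50.093 V.
I_s = V_s/R = 50.093/0.557 = 89.934 A.
For an ideal transformer I_p N_p = I_s N_s, so I_p = 89.934 × 268/642 = 37.5 A.

I_p ≈ 37.5 A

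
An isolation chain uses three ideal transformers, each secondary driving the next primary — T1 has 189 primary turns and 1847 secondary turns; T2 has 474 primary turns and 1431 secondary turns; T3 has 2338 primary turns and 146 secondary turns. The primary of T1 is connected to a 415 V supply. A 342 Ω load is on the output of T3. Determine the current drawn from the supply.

I_supply ≈ 4.12 A

After T1: V = 415.00 × 1847/189 = 4055.6 V.
After T2: V = 4055.6 × 1431/474 = 12244 V.
After T3: V = 12244 × 146/2338 = 764.58 V.
I_load = 764.58/342 = 2.2356 A, so P_out = 764.58 × 2.2356 = 1709.3 W.
All ideal ⇒ P_in = P_out, so I_supply = 1709.3/415 = 4.12 A.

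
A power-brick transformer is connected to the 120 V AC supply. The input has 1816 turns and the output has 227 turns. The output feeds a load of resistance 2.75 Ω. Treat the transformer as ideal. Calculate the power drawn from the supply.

P ≈ 81.8 W

V_out = V_in × N_out/N_in = 120 × 227/1816 = 15.000 V.
I_out = V_out/R = 15.000/2.75 = 5.4545 A.
I_in = I_out × N_out/N_in = 5.4545 × 227/1816 = 0.68182 A.
P = V_in I_in = 120 × 0.68182 = 81.8 W.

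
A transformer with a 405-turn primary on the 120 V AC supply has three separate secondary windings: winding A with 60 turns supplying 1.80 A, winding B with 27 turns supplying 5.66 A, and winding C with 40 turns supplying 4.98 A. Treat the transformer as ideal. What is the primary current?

I_p ≈ 1.14 A

V_A = 120 × 60/405 = 17.778 V; V_B = 120 × 27/405 = 8.0000 V; V_C = 120 × 40/405 = 11.852 V.
P_out = V_A I_A + V_B I_B + V_C I_C = 17.778×1.80 + 8.0000×5.66 + 11.852×4.98 = 32.000 + 45.280 + 59.022 = 136.30 W.
Ideal ⇒ P_in = P_out, so I_p = P_out/V_p = 136.30/120 = 1.14 A.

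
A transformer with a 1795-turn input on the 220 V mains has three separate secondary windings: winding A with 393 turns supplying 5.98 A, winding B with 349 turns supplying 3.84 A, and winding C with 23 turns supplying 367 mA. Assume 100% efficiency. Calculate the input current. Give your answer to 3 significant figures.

V_A = 220 × 393/1795 = 48.167 V; V_B = 220 × 349/1795 = 42.774 V; V_C = 220 × 23/1795 = 2.8189 V.
P_out = V_A I_A + V_B I_B + V_C I_C = 48.167×5.98 + 42.774×3.84 + 2.8189×0.367 = 288.04 + 164.25 + 1.0346 = 453.33 W.
Ideal ⇒ P_in = P_out, so I_in = P_out/V_in = 453.33/220 = 2.06 A.

I_in ≈ 2.06 A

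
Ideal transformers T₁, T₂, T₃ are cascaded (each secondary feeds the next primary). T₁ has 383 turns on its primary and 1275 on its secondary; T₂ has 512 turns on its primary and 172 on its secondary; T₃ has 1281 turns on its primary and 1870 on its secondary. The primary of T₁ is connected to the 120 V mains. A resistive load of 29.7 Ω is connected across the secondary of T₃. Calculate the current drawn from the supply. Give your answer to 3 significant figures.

I_supply ≈ 10.8 A

After T₁: V = 120.00 × 1275/383 = 399.48 V.
After T₂: V = 399.48 × 172/512 = 134.20 V.
After T₃: V = 134.20 × 1870/1281 = 195.90 V.
I_load = 195.90/29.7 = 6.5961 A, so P_out = 195.90 × 6.5961 = 1292.2 W.
All ideal ⇒ P_in = P_out, so I_supply = 1292.2/120 = 10.8 A.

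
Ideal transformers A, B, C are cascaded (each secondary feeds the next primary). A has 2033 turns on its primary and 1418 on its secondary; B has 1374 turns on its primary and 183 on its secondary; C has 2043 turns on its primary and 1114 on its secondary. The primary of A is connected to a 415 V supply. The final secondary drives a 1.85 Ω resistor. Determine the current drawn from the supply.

After A: V = 415.00 × 1418/2033 = 289.46 V.
After B: V = 289.46 × 183/1374 = 38.552 V.
After C: V = 38.552 × 1114/2043 = 21.022 V.
I_load = 21.022/1.85 = 11.363 A, so P_out = 21.022 × 11.363 = 238.87 W.
All ideal ⇒ P_in = P_out, so I_supply = 238.87/415 = 0.576 A.

I_supply ≈ 0.576 A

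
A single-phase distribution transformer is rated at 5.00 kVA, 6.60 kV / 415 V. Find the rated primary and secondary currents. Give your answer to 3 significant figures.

I_p = S/V_p = 5000/6600 = 0.758 A.
I_s = S/V_s = 5000/415 = 12.0 A.

I_p ≈ 0.758 A, I_s ≈ 12.0 A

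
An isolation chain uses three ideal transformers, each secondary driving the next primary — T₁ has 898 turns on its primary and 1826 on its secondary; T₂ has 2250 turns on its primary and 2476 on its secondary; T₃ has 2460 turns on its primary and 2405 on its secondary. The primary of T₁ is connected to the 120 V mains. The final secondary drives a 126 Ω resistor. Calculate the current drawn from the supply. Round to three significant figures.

I_supply ≈ 4.56 A

After T₁: V = 120.00 × 1826/898 = 244.01 V.
After T₂: V = 244.01 × 2476/2250 = 268.52 V.
After T₃: V = 268.52 × 2405/2460 = 262.51 V.
I_load = 262.51/126 = 2.0835 A, so P_out = 262.51 × 2.0835 = 546.94 W.
All ideal ⇒ P_in = P_out, so I_supply = 546.94/120 = 4.56 A.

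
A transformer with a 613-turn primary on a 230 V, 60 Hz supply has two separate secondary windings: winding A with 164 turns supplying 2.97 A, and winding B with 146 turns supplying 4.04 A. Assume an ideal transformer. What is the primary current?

I_p ≈ 1.76 A

V_A = 230 × 164/613 = 61.533 V; V_B = 230 × 146/613 = 54.780 V.
P_out = V_A I_A + V_B I_B = 61.533×2.97 + 54.780×4.04 = 182.75 + 221.31 = 404.06 W.
Ideal ⇒ P_in = P_out, so I_p = P_out/V_p = 404.06/230 = 1.76 A.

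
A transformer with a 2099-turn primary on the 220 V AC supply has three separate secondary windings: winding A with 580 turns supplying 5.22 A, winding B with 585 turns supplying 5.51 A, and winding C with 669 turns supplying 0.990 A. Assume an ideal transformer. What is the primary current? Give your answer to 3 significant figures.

I_p ≈ 3.29 A

V_A = 220 × 580/2099 = 60.791 V; V_B = 220 × 585/2099 = 61.315 V; V_C = 220 × 669/2099 = 70.119 V.
P_out = V_A I_A + V_B I_B + V_C I_C = 60.791×5.22 + 61.315×5.51 + 70.119×0.990 = 317.33 + 337.85 + 69.418 = 724.59 W.
Ideal ⇒ P_in = P_out, so I_p = P_out/V_p = 724.59/220 = 3.29 A.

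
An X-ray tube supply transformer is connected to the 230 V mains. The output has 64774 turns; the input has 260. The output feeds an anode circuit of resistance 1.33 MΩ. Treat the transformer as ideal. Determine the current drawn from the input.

I_in ≈ 10.7 A

V_out = V_in × N_out/N_in = 230 × 64774/260 = 57300 V.
I_out = V_out/R = 57300/(1.33×10^6) = 0.043083 A.
For an ideal transformer I_in N_in = I_out N_out, so I_in = 0.043083 × 64774/260 = 10.7 A.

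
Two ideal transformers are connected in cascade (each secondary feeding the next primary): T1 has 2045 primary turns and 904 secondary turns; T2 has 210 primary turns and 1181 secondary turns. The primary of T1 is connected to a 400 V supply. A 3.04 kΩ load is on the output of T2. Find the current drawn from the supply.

Secondary of T1: V = 400.00 × 904/2045 = 176.82 V.
Secondary of T2: V = 176.82 × 1181/210 = 994.41 V.
I_load = 994.41/3040 = 0.32711 A, so P_out = 994.41 × 0.32711 = 325.28 W.
All ideal ⇒ P_in = P_out, so I_supply = 325.28/400 = 0.813 A.

I_supply ≈ 0.813 A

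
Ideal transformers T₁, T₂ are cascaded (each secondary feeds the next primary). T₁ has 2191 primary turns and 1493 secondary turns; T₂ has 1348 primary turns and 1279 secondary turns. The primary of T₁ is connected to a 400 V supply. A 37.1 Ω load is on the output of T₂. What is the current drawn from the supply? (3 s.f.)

Secondary of T₁: V = 400.00 × 1493/2191 = 272.57 V.
Secondary of T₂: V = 272.57 × 1279/1348 = 258.62 V.
I_load = 258.62/37.1 = 6.9708 A, so P_out = 258.62 × 6.9708 = 1802.8 W.
All ideal ⇒ P_in = P_out, so I_supply = 1802.8/400 = 4.51 A.

I_supply ≈ 4.51 A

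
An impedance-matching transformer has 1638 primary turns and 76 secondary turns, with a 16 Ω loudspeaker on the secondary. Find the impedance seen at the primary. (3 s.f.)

Z_p = (N_p/N_s)² × Z_s = (1638/76)² × 16 = 7430 Ω.

Z_p ≈ 7430 Ω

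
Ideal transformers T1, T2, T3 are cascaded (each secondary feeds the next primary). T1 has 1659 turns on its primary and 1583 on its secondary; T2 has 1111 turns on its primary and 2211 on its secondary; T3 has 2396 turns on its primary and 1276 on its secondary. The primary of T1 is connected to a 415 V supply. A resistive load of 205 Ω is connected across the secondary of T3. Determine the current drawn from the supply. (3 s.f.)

Secondary of T1: V = 415.00 × 1583/1659 = 395.99 V.
Secondary of T2: V = 395.99 × 2211/1111 = 788.06 V.
Secondary of T3: V = 788.06 × 1276/2396 = 419.68 V.
I_load = 419.68/205 = 2.0472 A, so P_out = 419.68 × 2.0472 = 859.19 W.
All ideal ⇒ P_in = P_out, so I_supply = 859.19/415 = 2.07 A.

I_supply ≈ 2.07 A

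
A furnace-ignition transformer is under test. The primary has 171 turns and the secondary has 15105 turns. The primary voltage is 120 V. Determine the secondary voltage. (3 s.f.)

V_s/V_p = N_s/N_p, so V_s = 120 × 15105/171 = 10600 V.

V_s ≈ 10600 V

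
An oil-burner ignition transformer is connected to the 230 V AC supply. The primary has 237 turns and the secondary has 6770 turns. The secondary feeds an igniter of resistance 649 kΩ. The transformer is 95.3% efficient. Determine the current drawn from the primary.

V_s = 230 × 6770/237 = 6570.0 V.
I_s = V_s/R = 6570.0/649000 = 0.010123 A.
P_out = V_s I_s = 6570.0 × 0.010123 = 66.511 W.
P_in = P_out/η = 66.511/0.953 = 69.791 W.
I_p = P_in/V_p = 69.791/230 = 0.303 A.

I_p ≈ 0.303 A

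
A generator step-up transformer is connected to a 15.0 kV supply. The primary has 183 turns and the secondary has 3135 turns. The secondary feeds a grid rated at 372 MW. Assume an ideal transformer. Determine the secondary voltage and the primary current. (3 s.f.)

V_s = V_p × N_s/N_p = 15000 × 3135/183 = 256970 V.
I_s = P/V_s = 3.72×10^8/256970 = 1447.7 A.
I_p = I_s × N_s/N_p = 1447.7 × 3135/183 = 24800 A.

V_s ≈ 257000 V, I_p ≈ 24800 A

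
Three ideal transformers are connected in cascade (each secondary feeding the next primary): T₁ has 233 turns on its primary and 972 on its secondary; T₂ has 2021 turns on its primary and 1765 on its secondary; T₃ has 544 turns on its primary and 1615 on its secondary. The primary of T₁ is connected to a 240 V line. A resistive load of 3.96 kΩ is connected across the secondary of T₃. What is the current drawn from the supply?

I_supply ≈ 7.09 A

After T₁: V = 240.00 × 972/233 = 1001.2 V.
After T₂: V = 1001.2 × 1765/2021 = 874.38 V.
After T₃: V = 874.38 × 1615/544 = 2595.8 V.
I_load = 2595.8/3960 = 0.65551 A, so P_out = 2595.8 × 0.65551 = 1701.6 W.
All ideal ⇒ P_in = P_out, so I_supply = 1701.6/240 = 7.09 A.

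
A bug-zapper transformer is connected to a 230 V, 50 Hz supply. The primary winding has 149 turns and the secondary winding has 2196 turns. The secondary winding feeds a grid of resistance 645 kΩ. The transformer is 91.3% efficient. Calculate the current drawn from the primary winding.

I_p ≈ 0.0848 A

V_s = 230 × 2196/149 = 3389.8 V.
I_s = V_s/R = 3389.8/645000 = 0.0052555 A.
P_out = V_s I_s = 3389.8 × 0.0052555 = 17.815 W.
P_in = P_out/η = 17.815/0.913 = 19.513 W.
I_p = P_in/V_p = 19.513/230 = 0.0848 A.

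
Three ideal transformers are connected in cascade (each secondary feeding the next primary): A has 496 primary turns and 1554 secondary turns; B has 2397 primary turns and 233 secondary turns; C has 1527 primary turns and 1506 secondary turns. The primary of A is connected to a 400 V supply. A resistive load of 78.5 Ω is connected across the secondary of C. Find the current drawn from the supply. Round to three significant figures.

I_supply ≈ 0.460 A

After A: V = 400.00 × 1554/496 = 1253.2 V.
After B: V = 1253.2 × 233/2397 = 121.82 V.
After C: V = 121.82 × 1506/1527 = 120.14 V.
I_load = 120.14/78.5 = 1.5305 A, so P_out = 120.14 × 1.5305 = 183.88 W.
All ideal ⇒ P_in = P_out, so I_supply = 183.88/400 = 0.460 A.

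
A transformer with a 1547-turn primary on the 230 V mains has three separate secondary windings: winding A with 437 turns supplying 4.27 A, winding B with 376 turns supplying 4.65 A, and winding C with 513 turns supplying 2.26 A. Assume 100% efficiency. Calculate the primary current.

V_A = 230 × 437/1547 = 64.971 V; V_B = 230 × 376/1547 = 55.902 V; V_C = 230 × 513/1547 = 76.270 V.
P_out = V_A I_A + V_B I_B + V_C I_C = 64.971×4.27 + 55.902×4.65 + 76.270×2.26 = 277.43 + 259.94 + 172.37 = 709.74 W.
Ideal ⇒ P_in = P_out, so I_p = P_out/V_p = 709.74/230 = 3.09 A.

I_p ≈ 3.09 A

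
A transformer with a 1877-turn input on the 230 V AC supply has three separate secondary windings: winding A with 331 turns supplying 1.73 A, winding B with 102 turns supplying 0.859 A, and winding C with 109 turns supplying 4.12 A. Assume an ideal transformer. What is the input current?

V_A = 230 × 331/1877 = 40.559 V; V_B = 230 × 102/1877 = 12.499 V; V_C = 230 × 109/1877 = 13.356 V.
P_out = V_A I_A + V_B I_B + V_C I_C = 40.559×1.73 + 12.499×0.859 + 13.356×4.12 = 70.168 + 10.736 + 55.028 = 135.93 W.
Ideal ⇒ P_in = P_out, so I_in = P_out/V_in = 135.93/230 = 0.591 A.

I_in ≈ 0.591 A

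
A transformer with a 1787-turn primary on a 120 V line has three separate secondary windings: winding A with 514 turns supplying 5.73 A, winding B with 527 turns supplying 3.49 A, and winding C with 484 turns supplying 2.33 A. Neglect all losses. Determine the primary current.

I_p ≈ 3.31 A

V_A = 120 × 514/1787 = 34.516 V; V_B = 120 × 527/1787 = 35.389 V; V_C = 120 × 484/1787 = 32.501 V.
P_out = V_A I_A + V_B I_B + V_C I_C = 34.516×5.73 + 35.389×3.49 + 32.501×2.33 = 197.78 + 123.51 + 75.728 = 397.01 W.
Ideal ⇒ P_in = P_out, so I_p = P_out/V_p = 397.01/120 = 3.31 A.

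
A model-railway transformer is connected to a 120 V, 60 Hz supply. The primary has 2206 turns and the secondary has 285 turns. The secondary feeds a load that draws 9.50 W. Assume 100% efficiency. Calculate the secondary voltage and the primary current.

V_s = V_p × N_s/N_p = 120 × 285/2206 = 15.503 V.
I_s = P/V_s = 9.50/15.503 = 0.61278 A.
I_p = I_s × N_s/N_p = 0.61278 × 285/2206 = 0.0792 A.

V_s ≈ 15.5 V, I_p ≈ 0.0792 A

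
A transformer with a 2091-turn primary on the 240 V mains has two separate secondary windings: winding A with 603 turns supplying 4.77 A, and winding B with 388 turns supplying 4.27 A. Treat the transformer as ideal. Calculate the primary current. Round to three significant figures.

V_A = 240 × 603/2091 = 69.211 V; V_B = 240 × 388/2091 = 44.534 V.
P_out = V_A I_A + V_B I_B = 69.211×4.77 + 44.534×4.27 = 330.14 + 190.16 = 520.29 W.
Ideal ⇒ P_in = P_out, so I_p = P_out/V_p = 520.29/240 = 2.17 A.

I_p ≈ 2.17 A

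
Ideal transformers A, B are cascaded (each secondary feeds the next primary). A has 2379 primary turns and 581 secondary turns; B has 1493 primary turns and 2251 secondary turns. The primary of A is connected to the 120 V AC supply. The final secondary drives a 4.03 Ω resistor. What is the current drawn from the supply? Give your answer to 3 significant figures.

After A: V = 120.00 × 581/2379 = 29.306 V.
After B: V = 29.306 × 2251/1493 = 44.185 V.
I_load = 44.185/4.03 = 10.964 A, so P_out = 44.185 × 10.964 = 484.45 W.
All ideal ⇒ P_in = P_out, so I_supply = 484.45/120 = 4.04 A.

I_supply ≈ 4.04 A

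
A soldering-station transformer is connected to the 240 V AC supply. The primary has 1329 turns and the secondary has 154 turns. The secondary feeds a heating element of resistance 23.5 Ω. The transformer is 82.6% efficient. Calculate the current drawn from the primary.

I_p ≈ 0.166 A

V_s = 240 × 154/1329 = 27.810 V.
I_s = V_s/R = 27.810/23.5 = 1.1834 A.
P_out = V_s I_s = 27.810 × 1.1834 = 32.911 W.
P_in = P_out/η = 32.911/0.826 = 39.844 W.
I_p = P_in/V_p = 39.844/240 = 0.166 A.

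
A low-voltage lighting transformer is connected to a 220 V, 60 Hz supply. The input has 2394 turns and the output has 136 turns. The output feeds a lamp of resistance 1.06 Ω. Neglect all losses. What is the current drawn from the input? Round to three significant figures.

I_in ≈ 0.670 A

V_out = V_in × N_out/N_in = 220 × 136/2394 = 12.498 V.
I_out = V_out/R = 12.498/1.06 = 11.790 A.
For an ideal transformer I_in N_in = I_out N_out, so I_in = 11.790 × 136/2394 = 0.670 A.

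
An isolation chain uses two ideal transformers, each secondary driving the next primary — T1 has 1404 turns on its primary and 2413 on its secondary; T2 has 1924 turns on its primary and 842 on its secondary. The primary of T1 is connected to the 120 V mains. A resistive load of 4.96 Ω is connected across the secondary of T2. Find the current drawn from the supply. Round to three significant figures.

I_supply ≈ 13.7 A

After T1: V = 120.00 × 2413/1404 = 206.24 V.
After T2: V = 206.24 × 842/1924 = 90.256 V.
I_load = 90.256/4.96 = 18.197 A, so P_out = 90.256 × 18.197 = 1642.4 W.
All ideal ⇒ P_in = P_out, so I_supply = 1642.4/120 = 13.7 A.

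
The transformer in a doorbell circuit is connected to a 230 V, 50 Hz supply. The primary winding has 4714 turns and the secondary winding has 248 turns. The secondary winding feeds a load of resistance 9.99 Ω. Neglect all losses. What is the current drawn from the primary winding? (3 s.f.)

I_p ≈ 0.0637 A

V_s = V_p × N_s/N_p = 230 × 248/4714 = 12.100 V.
I_s = V_s/R = 12.100/9.99 = 1.2112 A.
For an ideal transformer I_p N_p = I_s N_s, so I_p = 1.2112 × 248/4714 = 0.0637 A.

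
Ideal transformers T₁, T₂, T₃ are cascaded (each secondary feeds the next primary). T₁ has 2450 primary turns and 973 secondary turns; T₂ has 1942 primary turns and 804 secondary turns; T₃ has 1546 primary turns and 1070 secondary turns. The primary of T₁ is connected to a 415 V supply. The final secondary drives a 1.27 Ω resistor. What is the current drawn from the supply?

I_supply ≈ 4.23 A

After T₁: V = 415.00 × 973/2450 = 164.81 V.
After T₂: V = 164.81 × 804/1942 = 68.234 V.
After T₃: V = 68.234 × 1070/1546 = 47.225 V.
I_load = 47.225/1.27 = 37.185 A, so P_out = 47.225 × 37.185 = 1756.1 W.
All ideal ⇒ P_in = P_out, so I_supply = 1756.1/415 = 4.23 A.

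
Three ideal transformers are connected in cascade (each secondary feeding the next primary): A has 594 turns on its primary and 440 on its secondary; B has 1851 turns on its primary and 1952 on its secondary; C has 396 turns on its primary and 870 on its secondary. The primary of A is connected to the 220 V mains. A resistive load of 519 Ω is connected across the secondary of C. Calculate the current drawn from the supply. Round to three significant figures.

I_supply ≈ 1.25 A

Secondary of A: V = 220.00 × 440/594 = 162.96 V.
Secondary of B: V = 162.96 × 1952/1851 = 171.86 V.
Secondary of C: V = 171.86 × 870/396 = 377.56 V.
I_load = 377.56/519 = 0.72748 A, so P_out = 377.56 × 0.72748 = 274.67 W.
All ideal ⇒ P_in = P_out, so I_supply = 274.67/220 = 1.25 A.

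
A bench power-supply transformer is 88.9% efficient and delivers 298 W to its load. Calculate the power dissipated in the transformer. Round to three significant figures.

P_loss ≈ 37.2 W

P_in = P_out/η = 298/0.889 = 335.208 W.
P_loss = P_in − P_out = 335.208 − 298 = 37.2 W.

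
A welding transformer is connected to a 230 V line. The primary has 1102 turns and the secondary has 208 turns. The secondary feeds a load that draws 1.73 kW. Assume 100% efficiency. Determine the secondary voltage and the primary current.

V_s ≈ 43.4 V, I_p ≈ 7.52 A

V_s = V_p × N_s/N_p = 230 × 208/1102 = 43.412 V.
I_s = P/V_s = 1730/43.412 = 39.851 A.
I_p = I_s × N_s/N_p = 39.851 × 208/1102 = 7.52 A.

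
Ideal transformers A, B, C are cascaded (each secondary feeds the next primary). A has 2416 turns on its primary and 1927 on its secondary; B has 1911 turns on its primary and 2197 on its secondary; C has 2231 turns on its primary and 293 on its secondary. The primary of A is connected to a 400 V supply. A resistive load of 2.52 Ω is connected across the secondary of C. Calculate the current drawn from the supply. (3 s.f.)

I_supply ≈ 2.30 A

Secondary of A: V = 400.00 × 1927/2416 = 319.04 V.
Secondary of B: V = 319.04 × 2197/1911 = 366.79 V.
Secondary of C: V = 366.79 × 293/2231 = 48.171 V.
I_load = 48.171/2.52 = 19.115 A, so P_out = 48.171 × 19.115 = 920.80 W.
All ideal ⇒ P_in = P_out, so I_supply = 920.80/400 = 2.30 A.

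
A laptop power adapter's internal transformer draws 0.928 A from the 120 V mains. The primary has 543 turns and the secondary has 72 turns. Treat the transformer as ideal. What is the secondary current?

I_s/I_p = N_p/N_s, so I_s = 0.928 × 543/72 = 7.00 A.

I_s ≈ 7.00 A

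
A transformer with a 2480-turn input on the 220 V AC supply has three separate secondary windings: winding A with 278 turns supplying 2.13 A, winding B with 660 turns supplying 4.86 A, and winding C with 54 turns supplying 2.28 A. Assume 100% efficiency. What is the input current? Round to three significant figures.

V_A = 220 × 278/2480 = 24.661 V; V_B = 220 × 660/2480 = 58.548 V; V_C = 220 × 54/2480 = 4.7903 V.
P_out = V_A I_A + V_B I_B + V_C I_C = 24.661×2.13 + 58.548×4.86 + 4.7903×2.28 = 52.529 + 284.55 + 10.922 = 348.00 W.
Ideal ⇒ P_in = P_out, so I_in = P_out/V_in = 348.00/220 = 1.58 A.

I_in ≈ 1.58 A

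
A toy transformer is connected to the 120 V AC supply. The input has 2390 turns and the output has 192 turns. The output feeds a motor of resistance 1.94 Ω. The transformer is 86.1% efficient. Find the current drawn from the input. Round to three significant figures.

I_in ≈ 0.464 A

V_out = 120 × 192/2390 = 9.6402 V.
I_out = V_out/R = 9.6402/1.94 = 4.9692 A.
P_out = V_out I_out = 9.6402 × 4.9692 = 47.904 W.
P_in = P_out/η = 47.904/0.861 = 55.637 W.
I_in = P_in/V_in = 55.637/120 = 0.464 A.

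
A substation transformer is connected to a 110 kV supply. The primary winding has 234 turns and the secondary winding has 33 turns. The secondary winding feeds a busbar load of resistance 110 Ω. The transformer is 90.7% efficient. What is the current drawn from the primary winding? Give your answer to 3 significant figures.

I_p ≈ 21.9 A

V_s = 110000 × 33/234 = 15513 V.
I_s = V_s/R = 15513/110 = 141.03 A.
P_out = V_s I_s = 15513 × 141.03 = 2.1877×10^6 W.
P_in = P_out/η = 2.1877×10^6/0.907 = 2.4120×10^6 W.
I_p = P_in/V_p = 2.4120×10^6/110000 = 21.9 A.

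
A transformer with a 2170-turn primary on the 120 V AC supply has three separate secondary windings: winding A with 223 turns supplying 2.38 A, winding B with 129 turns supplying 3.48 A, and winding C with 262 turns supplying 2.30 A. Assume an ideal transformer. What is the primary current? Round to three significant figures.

I_p ≈ 0.729 A

V_A = 120 × 223/2170 = 12.332 V; V_B = 120 × 129/2170 = 7.1336 V; V_C = 120 × 262/2170 = 14.488 V.
P_out = V_A I_A + V_B I_B + V_C I_C = 12.332×2.38 + 7.1336×3.48 + 14.488×2.30 = 29.350 + 24.825 + 33.324 = 87.498 W.
Ideal ⇒ P_in = P_out, so I_p = P_out/V_p = 87.498/120 = 0.729 A.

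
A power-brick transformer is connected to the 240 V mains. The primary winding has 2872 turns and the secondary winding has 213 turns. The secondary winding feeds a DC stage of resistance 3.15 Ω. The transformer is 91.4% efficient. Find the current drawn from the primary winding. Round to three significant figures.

V_s = 240 × 213/2872 = 17.799 V.
I_s = V_s/R = 17.799/3.15 = 5.6506 A.
P_out = V_s I_s = 17.799 × 5.6506 = 100.58 W.
P_in = P_out/η = 100.58/0.914 = 110.04 W.
I_p = P_in/V_p = 110.04/240 = 0.459 A.

I_p ≈ 0.459 A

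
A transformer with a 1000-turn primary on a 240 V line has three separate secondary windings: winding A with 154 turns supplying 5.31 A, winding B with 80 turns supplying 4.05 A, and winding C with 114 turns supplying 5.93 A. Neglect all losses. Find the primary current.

V_A = 240 × 154/1000 = 36.960 V; V_B = 240 × 80/1000 = 19.200 V; V_C = 240 × 114/1000 = 27.360 V.
P_out = V_A I_A + V_B I_B + V_C I_C = 36.960×5.31 + 19.200×4.05 + 27.360×5.93 = 196.26 + 77.760 + 162.24 = 436.26 W.
Ideal ⇒ P_in = P_out, so I_p = P_out/V_p = 436.26/240 = 1.82 A.

I_p ≈ 1.82 A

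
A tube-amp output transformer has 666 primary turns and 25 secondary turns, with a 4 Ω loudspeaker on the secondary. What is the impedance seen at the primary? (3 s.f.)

Z_p = (N_p/N_s)² × Z_s = (666/25)² × 4 = 2840 Ω.

Z_p ≈ 2840 Ω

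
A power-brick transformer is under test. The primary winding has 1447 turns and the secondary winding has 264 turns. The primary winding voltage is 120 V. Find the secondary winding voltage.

V_s/V_p = N_s/N_p, so V_s = 120 × 264/1447 = 21.9 V.

V_s ≈ 21.9 V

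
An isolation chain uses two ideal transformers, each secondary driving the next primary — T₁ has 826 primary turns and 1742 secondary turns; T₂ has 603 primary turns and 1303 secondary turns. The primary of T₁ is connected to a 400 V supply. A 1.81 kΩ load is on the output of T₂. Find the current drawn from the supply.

I_supply ≈ 4.59 A

After T₁: V = 400.00 × 1742/826 = 843.58 V.
After T₂: V = 843.58 × 1303/603 = 1822.9 V.
I_load = 1822.9/1810 = 1.0071 A, so P_out = 1822.9 × 1.0071 = 1835.8 W.
All ideal ⇒ P_in = P_out, so I_supply = 1835.8/400 = 4.59 A.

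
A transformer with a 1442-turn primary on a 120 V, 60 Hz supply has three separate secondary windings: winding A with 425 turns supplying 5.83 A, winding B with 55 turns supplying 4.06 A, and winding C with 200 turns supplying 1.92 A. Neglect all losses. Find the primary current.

V_A = 120 × 425/1442 = 35.368 V; V_B = 120 × 55/1442 = 4.5770 V; V_C = 120 × 200/1442 = 16.644 V.
P_out = V_A I_A + V_B I_B + V_C I_C = 35.368×5.83 + 4.5770×4.06 + 16.644×1.92 = 206.19 + 18.583 + 31.956 = 256.73 W.
Ideal ⇒ P_in = P_out, so I_p = P_out/V_p = 256.73/120 = 2.14 A.

I_p ≈ 2.14 A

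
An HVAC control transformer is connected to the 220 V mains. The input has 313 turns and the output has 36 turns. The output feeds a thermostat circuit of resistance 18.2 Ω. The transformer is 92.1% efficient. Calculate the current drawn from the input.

V_out = 220 × 36/313 = 25.304 V.
I_out = V_out/R = 25.304/18.2 = 1.3903 A.
P_out = V_out I_out = 25.304 × 1.3903 = 35.180 W.
P_in = P_out/η = 35.180/0.921 = 38.197 W.
I_in = P_in/V_in = 38.197/220 = 0.174 A.

I_in ≈ 0.174 A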